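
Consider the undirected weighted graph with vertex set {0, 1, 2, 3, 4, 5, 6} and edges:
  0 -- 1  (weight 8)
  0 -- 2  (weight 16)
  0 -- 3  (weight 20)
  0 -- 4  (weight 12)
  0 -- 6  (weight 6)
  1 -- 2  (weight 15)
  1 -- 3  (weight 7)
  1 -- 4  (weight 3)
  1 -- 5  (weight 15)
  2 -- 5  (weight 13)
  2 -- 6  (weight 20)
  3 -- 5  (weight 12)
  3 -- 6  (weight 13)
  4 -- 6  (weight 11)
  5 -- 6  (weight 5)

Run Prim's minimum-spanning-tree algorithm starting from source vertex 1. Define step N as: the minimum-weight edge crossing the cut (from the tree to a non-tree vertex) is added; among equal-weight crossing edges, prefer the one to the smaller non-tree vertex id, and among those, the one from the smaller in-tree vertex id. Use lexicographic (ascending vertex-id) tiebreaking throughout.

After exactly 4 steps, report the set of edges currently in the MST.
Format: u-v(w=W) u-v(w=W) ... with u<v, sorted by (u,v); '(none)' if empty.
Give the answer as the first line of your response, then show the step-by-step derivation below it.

0-1(w=8) 0-6(w=6) 1-3(w=7) 1-4(w=3)

step 1: add edge 1-4 (w=3); MST = {1-4(w=3)}
step 2: add edge 1-3 (w=7); MST = {1-3(w=7) 1-4(w=3)}
step 3: add edge 0-1 (w=8); MST = {0-1(w=8) 1-3(w=7) 1-4(w=3)}
step 4: add edge 0-6 (w=6); MST = {0-1(w=8) 0-6(w=6) 1-3(w=7) 1-4(w=3)}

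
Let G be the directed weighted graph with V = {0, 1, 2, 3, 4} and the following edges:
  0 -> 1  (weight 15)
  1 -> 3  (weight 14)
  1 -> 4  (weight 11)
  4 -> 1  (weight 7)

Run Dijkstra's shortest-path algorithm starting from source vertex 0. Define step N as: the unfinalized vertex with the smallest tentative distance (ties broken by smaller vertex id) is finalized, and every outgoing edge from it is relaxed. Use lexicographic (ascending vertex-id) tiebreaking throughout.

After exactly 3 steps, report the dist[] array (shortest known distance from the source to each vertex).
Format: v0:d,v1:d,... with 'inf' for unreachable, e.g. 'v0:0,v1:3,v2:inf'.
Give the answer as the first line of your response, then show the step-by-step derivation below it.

v0:0,v1:15,v2:inf,v3:29,v4:26

step 1: dist = v0:0,v1:15,v2:inf,v3:inf,v4:inf
step 2: dist = v0:0,v1:15,v2:inf,v3:29,v4:26
step 3: dist = v0:0,v1:15,v2:inf,v3:29,v4:26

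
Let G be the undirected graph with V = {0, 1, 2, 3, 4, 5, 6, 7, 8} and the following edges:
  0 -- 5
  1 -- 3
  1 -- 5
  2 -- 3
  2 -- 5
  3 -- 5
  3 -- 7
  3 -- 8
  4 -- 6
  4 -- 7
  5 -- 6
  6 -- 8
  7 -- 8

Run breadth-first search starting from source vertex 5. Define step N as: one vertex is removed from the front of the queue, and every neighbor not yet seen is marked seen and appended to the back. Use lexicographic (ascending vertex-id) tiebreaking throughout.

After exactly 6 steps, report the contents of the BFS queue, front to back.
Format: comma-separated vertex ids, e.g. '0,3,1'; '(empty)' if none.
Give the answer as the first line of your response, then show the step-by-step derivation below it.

7,8,4

step 1: dequeue 5; queue=[0,1,2,3,6]; order=5
step 2: dequeue 0; queue=[1,2,3,6]; order=5,0
step 3: dequeue 1; queue=[2,3,6]; order=5,0,1
step 4: dequeue 2; queue=[3,6]; order=5,0,1,2
step 5: dequeue 3; queue=[6,7,8]; order=5,0,1,2,3
step 6: dequeue 6; queue=[7,8,4]; order=5,0,1,2,3,6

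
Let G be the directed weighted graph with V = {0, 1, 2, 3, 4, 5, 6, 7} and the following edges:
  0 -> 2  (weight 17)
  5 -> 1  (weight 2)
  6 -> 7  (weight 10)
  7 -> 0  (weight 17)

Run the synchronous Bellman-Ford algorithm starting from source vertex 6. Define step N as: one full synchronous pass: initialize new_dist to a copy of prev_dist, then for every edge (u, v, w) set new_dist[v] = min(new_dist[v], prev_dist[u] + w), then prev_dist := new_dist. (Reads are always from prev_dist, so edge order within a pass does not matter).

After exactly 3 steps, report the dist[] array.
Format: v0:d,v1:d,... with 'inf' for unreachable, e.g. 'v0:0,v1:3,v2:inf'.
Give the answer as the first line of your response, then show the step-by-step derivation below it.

v0:27,v1:inf,v2:44,v3:inf,v4:inf,v5:inf,v6:0,v7:10

step 1: dist = v0:inf,v1:inf,v2:inf,v3:inf,v4:inf,v5:inf,v6:0,v7:10
step 2: dist = v0:27,v1:inf,v2:inf,v3:inf,v4:inf,v5:inf,v6:0,v7:10
step 3: dist = v0:27,v1:inf,v2:44,v3:inf,v4:inf,v5:inf,v6:0,v7:10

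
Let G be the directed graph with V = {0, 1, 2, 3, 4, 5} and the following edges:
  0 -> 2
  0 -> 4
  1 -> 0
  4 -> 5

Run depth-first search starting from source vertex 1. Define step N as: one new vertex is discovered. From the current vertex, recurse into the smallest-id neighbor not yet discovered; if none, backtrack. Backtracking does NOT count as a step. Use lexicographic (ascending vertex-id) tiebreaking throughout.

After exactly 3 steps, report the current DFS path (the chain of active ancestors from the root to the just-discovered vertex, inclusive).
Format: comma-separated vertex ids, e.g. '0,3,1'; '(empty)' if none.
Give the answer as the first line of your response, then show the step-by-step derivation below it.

1,0,2

step 1: discover 1; path=1; order=1
step 2: discover 0; path=1>0; order=1,0
step 3: discover 2; path=1>0>2; order=1,0,2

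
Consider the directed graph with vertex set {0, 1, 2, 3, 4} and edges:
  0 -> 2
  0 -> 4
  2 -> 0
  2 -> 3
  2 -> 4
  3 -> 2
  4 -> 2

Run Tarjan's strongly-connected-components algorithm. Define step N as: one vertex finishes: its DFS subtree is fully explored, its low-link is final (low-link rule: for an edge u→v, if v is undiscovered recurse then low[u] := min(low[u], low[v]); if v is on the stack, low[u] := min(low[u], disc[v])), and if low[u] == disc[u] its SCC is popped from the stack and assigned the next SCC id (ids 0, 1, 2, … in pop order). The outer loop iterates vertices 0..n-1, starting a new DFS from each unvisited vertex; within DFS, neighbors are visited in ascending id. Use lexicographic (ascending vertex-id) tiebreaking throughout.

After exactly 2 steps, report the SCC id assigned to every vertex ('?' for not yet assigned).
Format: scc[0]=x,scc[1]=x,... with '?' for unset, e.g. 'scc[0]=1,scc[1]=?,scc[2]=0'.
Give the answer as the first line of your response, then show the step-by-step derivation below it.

scc[0]=?,scc[1]=?,scc[2]=?,scc[3]=?,scc[4]=?

step 1: low=(low[0]=0,low[1]=?,low[2]=0,low[3]=1,low[4]=?); scc=(scc[0]=?,scc[1]=?,scc[2]=?,scc[3]=?,scc[4]=?)
step 2: low=(low[0]=0,low[1]=?,low[2]=0,low[3]=1,low[4]=1); scc=(scc[0]=?,scc[1]=?,scc[2]=?,scc[3]=?,scc[4]=?)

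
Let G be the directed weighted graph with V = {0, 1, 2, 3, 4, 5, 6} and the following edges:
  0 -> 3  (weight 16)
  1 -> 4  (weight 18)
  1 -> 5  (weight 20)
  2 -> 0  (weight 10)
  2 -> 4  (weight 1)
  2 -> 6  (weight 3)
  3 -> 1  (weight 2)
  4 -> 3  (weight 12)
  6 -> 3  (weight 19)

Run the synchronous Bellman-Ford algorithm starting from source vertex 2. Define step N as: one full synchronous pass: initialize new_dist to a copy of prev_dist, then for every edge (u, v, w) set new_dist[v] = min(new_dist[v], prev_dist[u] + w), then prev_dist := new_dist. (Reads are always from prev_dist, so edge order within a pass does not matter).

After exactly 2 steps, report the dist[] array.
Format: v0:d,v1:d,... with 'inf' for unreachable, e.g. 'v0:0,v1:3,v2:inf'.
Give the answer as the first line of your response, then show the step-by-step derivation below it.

v0:10,v1:inf,v2:0,v3:13,v4:1,v5:inf,v6:3

step 1: dist = v0:10,v1:inf,v2:0,v3:inf,v4:1,v5:inf,v6:3
step 2: dist = v0:10,v1:inf,v2:0,v3:13,v4:1,v5:inf,v6:3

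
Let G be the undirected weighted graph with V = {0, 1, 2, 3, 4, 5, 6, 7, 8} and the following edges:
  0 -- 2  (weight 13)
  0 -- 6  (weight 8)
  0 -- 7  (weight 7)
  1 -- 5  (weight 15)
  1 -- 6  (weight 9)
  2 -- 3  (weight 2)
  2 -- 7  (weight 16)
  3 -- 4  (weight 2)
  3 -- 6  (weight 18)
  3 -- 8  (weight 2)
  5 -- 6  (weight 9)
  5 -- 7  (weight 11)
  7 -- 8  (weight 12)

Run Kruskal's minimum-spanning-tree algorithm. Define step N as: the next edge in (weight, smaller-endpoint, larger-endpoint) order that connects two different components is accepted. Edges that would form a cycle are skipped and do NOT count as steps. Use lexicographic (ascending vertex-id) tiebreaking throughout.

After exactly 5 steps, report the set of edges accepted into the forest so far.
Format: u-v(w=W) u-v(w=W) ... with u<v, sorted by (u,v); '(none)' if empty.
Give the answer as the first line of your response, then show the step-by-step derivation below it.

0-6(w=8) 0-7(w=7) 2-3(w=2) 3-4(w=2) 3-8(w=2)

step 1: add edge 2-3 (w=2); MST = {2-3(w=2)}
step 2: add edge 3-4 (w=2); MST = {2-3(w=2) 3-4(w=2)}
step 3: add edge 3-8 (w=2); MST = {2-3(w=2) 3-4(w=2) 3-8(w=2)}
step 4: add edge 0-7 (w=7); MST = {0-7(w=7) 2-3(w=2) 3-4(w=2) 3-8(w=2)}
step 5: add edge 0-6 (w=8); MST = {0-6(w=8) 0-7(w=7) 2-3(w=2) 3-4(w=2) 3-8(w=2)}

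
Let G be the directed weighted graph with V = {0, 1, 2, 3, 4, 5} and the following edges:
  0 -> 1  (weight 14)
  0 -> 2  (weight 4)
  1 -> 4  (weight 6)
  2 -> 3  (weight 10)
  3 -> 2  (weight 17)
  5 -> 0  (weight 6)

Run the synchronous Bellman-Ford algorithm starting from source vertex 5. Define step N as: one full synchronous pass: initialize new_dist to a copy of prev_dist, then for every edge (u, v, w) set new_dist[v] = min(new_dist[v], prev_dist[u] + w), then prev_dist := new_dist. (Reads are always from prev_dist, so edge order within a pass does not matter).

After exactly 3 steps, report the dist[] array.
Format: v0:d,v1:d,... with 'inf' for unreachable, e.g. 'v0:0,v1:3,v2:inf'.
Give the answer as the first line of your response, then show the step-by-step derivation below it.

v0:6,v1:20,v2:10,v3:20,v4:26,v5:0

step 1: dist = v0:6,v1:inf,v2:inf,v3:inf,v4:inf,v5:0
step 2: dist = v0:6,v1:20,v2:10,v3:inf,v4:inf,v5:0
step 3: dist = v0:6,v1:20,v2:10,v3:20,v4:26,v5:0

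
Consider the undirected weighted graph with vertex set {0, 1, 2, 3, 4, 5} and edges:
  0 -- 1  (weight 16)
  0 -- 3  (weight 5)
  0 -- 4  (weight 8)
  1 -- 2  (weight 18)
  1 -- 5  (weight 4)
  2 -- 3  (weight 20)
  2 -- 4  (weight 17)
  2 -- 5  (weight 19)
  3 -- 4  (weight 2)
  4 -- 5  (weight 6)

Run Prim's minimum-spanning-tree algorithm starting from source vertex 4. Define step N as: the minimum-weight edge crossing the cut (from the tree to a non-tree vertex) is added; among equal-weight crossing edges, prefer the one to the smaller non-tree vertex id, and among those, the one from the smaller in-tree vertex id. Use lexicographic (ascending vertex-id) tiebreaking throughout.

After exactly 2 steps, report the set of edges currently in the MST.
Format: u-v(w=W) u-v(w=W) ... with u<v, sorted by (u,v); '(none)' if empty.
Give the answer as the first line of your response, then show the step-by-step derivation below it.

0-3(w=5) 3-4(w=2)

step 1: add edge 3-4 (w=2); MST = {3-4(w=2)}
step 2: add edge 0-3 (w=5); MST = {0-3(w=5) 3-4(w=2)}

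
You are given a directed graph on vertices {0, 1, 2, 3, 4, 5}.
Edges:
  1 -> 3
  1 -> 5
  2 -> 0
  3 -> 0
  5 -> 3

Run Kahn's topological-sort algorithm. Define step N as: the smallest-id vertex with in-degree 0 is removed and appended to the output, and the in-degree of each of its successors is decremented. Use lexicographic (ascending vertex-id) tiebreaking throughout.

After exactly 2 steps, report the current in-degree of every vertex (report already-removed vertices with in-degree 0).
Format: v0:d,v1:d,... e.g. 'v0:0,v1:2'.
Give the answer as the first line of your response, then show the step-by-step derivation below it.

v0:1,v1:0,v2:0,v3:1,v4:0,v5:0

step 1: output 1; order=[1]; indeg=(2,0,0,1,0,0)
step 2: output 2; order=[1,2]; indeg=(1,0,0,1,0,0)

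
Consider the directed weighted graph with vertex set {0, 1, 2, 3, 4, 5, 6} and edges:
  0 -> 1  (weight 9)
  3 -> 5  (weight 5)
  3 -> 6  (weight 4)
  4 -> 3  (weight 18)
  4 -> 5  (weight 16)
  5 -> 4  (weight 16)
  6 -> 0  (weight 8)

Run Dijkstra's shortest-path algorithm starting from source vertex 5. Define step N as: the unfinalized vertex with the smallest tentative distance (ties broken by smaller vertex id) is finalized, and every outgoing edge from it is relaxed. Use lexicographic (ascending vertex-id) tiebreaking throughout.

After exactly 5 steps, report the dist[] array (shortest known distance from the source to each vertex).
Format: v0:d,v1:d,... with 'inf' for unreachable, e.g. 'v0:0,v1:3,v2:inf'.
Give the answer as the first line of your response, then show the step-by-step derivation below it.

v0:46,v1:55,v2:inf,v3:34,v4:16,v5:0,v6:38

step 1: dist = v0:inf,v1:inf,v2:inf,v3:inf,v4:16,v5:0,v6:inf
step 2: dist = v0:inf,v1:inf,v2:inf,v3:34,v4:16,v5:0,v6:inf
step 3: dist = v0:inf,v1:inf,v2:inf,v3:34,v4:16,v5:0,v6:38
step 4: dist = v0:46,v1:inf,v2:inf,v3:34,v4:16,v5:0,v6:38
step 5: dist = v0:46,v1:55,v2:inf,v3:34,v4:16,v5:0,v6:38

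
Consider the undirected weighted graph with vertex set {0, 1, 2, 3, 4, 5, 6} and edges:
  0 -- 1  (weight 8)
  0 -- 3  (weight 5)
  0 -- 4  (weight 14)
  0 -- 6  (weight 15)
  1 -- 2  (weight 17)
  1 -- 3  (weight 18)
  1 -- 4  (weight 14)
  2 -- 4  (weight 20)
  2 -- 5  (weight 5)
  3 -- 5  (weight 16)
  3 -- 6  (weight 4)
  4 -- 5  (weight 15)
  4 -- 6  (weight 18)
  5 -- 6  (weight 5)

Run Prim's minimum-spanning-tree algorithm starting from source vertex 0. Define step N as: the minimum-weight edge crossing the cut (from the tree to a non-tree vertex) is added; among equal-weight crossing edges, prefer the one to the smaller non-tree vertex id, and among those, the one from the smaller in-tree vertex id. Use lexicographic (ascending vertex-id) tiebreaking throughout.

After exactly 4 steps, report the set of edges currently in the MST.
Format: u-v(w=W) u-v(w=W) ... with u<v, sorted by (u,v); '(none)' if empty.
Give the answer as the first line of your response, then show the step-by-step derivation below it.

0-3(w=5) 2-5(w=5) 3-6(w=4) 5-6(w=5)

step 1: add edge 0-3 (w=5); MST = {0-3(w=5)}
step 2: add edge 3-6 (w=4); MST = {0-3(w=5) 3-6(w=4)}
step 3: add edge 5-6 (w=5); MST = {0-3(w=5) 3-6(w=4) 5-6(w=5)}
step 4: add edge 2-5 (w=5); MST = {0-3(w=5) 2-5(w=5) 3-6(w=4) 5-6(w=5)}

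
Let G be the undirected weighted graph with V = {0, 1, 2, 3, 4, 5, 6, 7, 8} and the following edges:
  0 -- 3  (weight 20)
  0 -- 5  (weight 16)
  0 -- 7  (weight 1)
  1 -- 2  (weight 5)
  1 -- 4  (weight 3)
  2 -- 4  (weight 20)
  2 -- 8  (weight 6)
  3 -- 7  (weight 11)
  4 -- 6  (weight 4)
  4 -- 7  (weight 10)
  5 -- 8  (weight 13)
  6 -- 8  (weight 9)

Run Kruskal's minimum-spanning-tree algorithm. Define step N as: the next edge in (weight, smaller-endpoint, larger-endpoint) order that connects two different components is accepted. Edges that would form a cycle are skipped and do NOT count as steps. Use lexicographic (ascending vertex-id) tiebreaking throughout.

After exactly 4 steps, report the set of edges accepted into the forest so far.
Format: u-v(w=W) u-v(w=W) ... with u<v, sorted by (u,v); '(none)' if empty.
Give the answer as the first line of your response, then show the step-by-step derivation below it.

0-7(w=1) 1-2(w=5) 1-4(w=3) 4-6(w=4)

step 1: add edge 0-7 (w=1); MST = {0-7(w=1)}
step 2: add edge 1-4 (w=3); MST = {0-7(w=1) 1-4(w=3)}
step 3: add edge 4-6 (w=4); MST = {0-7(w=1) 1-4(w=3) 4-6(w=4)}
step 4: add edge 1-2 (w=5); MST = {0-7(w=1) 1-2(w=5) 1-4(w=3) 4-6(w=4)}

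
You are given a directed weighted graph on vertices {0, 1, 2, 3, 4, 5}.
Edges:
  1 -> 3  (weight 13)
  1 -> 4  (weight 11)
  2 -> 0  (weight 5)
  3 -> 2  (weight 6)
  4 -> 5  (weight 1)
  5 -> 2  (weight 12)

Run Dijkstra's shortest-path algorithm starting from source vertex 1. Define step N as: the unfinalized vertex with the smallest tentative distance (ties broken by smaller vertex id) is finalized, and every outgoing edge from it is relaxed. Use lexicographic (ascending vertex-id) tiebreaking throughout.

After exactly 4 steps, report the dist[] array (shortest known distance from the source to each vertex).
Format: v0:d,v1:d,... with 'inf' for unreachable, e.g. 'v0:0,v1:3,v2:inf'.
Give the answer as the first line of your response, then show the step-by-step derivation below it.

v0:inf,v1:0,v2:19,v3:13,v4:11,v5:12

step 1: dist = v0:inf,v1:0,v2:inf,v3:13,v4:11,v5:inf
step 2: dist = v0:inf,v1:0,v2:inf,v3:13,v4:11,v5:12
step 3: dist = v0:inf,v1:0,v2:24,v3:13,v4:11,v5:12
step 4: dist = v0:inf,v1:0,v2:19,v3:13,v4:11,v5:12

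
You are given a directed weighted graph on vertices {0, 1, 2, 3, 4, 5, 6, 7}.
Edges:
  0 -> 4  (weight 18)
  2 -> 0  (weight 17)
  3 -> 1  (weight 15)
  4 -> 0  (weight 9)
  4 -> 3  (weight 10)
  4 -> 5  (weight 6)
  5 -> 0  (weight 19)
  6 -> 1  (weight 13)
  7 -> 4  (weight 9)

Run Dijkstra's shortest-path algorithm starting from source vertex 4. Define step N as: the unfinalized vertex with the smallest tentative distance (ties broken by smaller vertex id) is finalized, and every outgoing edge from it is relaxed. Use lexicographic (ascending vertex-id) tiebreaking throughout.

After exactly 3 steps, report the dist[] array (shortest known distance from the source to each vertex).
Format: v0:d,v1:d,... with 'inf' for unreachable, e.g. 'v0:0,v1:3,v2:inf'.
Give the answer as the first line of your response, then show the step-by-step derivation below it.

v0:9,v1:inf,v2:inf,v3:10,v4:0,v5:6,v6:inf,v7:inf

step 1: dist = v0:9,v1:inf,v2:inf,v3:10,v4:0,v5:6,v6:inf,v7:inf
step 2: dist = v0:9,v1:inf,v2:inf,v3:10,v4:0,v5:6,v6:inf,v7:inf
step 3: dist = v0:9,v1:inf,v2:inf,v3:10,v4:0,v5:6,v6:inf,v7:inf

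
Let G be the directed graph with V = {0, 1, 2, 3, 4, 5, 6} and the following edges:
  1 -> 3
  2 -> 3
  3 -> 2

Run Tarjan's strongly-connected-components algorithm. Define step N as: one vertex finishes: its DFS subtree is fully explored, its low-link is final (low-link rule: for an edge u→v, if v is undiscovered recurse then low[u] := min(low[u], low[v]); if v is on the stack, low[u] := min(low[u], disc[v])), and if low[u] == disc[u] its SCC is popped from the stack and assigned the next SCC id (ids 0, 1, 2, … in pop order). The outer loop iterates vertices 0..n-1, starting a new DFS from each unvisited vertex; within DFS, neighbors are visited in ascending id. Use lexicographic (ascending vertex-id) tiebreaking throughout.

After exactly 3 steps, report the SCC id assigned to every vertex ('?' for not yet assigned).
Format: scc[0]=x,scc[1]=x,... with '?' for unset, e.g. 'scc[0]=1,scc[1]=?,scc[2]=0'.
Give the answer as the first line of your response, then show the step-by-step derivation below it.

scc[0]=0,scc[1]=?,scc[2]=1,scc[3]=1,scc[4]=?,scc[5]=?,scc[6]=?

step 1: low=(low[0]=0,low[1]=?,low[2]=?,low[3]=?,low[4]=?,low[5]=?,low[6]=?); scc=(scc[0]=0,scc[1]=?,scc[2]=?,scc[3]=?,scc[4]=?,scc[5]=?,scc[6]=?)
step 2: low=(low[0]=0,low[1]=1,low[2]=2,low[3]=2,low[4]=?,low[5]=?,low[6]=?); scc=(scc[0]=0,scc[1]=?,scc[2]=?,scc[3]=?,scc[4]=?,scc[5]=?,scc[6]=?)
step 3: low=(low[0]=0,low[1]=1,low[2]=2,low[3]=2,low[4]=?,low[5]=?,low[6]=?); scc=(scc[0]=0,scc[1]=?,scc[2]=1,scc[3]=1,scc[4]=?,scc[5]=?,scc[6]=?)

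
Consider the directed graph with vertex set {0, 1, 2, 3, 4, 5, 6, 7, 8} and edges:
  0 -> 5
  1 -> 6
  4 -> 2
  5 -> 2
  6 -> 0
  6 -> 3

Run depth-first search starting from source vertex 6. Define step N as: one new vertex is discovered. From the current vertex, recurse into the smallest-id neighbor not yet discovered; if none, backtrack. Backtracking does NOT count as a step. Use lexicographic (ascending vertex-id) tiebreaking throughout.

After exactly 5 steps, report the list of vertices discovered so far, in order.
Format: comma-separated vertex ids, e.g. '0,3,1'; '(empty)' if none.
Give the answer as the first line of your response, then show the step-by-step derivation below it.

6,0,5,2,3

step 1: discover 6; path=6; order=6
step 2: discover 0; path=6>0; order=6,0
step 3: discover 5; path=6>0>5; order=6,0,5
step 4: discover 2; path=6>0>5>2; order=6,0,5,2
step 5: discover 3; path=6>3; order=6,0,5,2,3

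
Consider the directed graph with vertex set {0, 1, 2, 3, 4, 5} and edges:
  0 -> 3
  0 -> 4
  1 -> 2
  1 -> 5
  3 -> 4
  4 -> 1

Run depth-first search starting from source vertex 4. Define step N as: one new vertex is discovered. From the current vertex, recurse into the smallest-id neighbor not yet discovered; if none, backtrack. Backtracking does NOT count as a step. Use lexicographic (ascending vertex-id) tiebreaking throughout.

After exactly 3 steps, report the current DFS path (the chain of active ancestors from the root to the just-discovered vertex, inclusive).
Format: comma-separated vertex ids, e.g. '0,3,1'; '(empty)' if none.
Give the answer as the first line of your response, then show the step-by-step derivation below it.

4,1,2

step 1: discover 4; path=4; order=4
step 2: discover 1; path=4>1; order=4,1
step 3: discover 2; path=4>1>2; order=4,1,2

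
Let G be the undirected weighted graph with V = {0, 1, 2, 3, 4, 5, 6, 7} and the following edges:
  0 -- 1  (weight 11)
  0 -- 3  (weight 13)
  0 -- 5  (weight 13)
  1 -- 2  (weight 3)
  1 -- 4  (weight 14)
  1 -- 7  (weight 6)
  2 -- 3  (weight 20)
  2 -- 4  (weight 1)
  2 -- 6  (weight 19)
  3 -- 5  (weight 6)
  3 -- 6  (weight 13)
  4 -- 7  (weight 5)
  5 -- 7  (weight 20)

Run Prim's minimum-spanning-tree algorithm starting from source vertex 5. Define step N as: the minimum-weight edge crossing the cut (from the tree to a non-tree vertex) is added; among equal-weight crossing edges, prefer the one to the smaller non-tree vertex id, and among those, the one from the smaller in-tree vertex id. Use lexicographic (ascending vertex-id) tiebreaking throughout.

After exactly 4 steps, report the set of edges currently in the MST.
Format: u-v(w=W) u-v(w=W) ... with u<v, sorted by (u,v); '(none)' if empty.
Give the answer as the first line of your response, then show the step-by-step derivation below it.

0-1(w=11) 0-3(w=13) 1-2(w=3) 3-5(w=6)

step 1: add edge 3-5 (w=6); MST = {3-5(w=6)}
step 2: add edge 0-3 (w=13); MST = {0-3(w=13) 3-5(w=6)}
step 3: add edge 0-1 (w=11); MST = {0-1(w=11) 0-3(w=13) 3-5(w=6)}
step 4: add edge 1-2 (w=3); MST = {0-1(w=11) 0-3(w=13) 1-2(w=3) 3-5(w=6)}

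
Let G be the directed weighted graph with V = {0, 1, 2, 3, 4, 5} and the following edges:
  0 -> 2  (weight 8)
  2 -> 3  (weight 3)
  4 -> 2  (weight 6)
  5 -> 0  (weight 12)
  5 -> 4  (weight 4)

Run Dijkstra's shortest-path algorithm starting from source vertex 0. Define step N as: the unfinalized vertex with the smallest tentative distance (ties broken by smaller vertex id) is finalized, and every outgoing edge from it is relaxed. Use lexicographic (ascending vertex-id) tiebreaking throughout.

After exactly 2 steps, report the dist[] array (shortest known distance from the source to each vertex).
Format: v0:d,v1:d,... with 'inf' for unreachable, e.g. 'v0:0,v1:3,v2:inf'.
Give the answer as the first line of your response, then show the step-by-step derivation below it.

v0:0,v1:inf,v2:8,v3:11,v4:inf,v5:inf

step 1: dist = v0:0,v1:inf,v2:8,v3:inf,v4:inf,v5:inf
step 2: dist = v0:0,v1:inf,v2:8,v3:11,v4:inf,v5:inf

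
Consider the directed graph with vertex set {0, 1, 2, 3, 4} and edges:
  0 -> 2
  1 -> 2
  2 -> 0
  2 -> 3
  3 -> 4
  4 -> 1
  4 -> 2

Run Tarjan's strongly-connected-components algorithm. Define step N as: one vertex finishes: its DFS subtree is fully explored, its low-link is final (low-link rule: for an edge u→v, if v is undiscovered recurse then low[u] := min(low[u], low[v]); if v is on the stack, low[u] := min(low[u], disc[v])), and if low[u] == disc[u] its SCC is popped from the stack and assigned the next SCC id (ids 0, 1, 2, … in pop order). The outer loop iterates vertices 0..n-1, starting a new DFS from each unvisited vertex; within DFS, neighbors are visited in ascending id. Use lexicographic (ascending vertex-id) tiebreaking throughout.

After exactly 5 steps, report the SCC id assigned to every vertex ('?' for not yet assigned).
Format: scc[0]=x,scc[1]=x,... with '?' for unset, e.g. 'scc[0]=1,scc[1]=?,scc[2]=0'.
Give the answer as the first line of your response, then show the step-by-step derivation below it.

scc[0]=0,scc[1]=0,scc[2]=0,scc[3]=0,scc[4]=0

step 1: low=(low[0]=0,low[1]=1,low[2]=0,low[3]=2,low[4]=3); scc=(scc[0]=?,scc[1]=?,scc[2]=?,scc[3]=?,scc[4]=?)
step 2: low=(low[0]=0,low[1]=1,low[2]=0,low[3]=2,low[4]=1); scc=(scc[0]=?,scc[1]=?,scc[2]=?,scc[3]=?,scc[4]=?)
step 3: low=(low[0]=0,low[1]=1,low[2]=0,low[3]=1,low[4]=1); scc=(scc[0]=?,scc[1]=?,scc[2]=?,scc[3]=?,scc[4]=?)
step 4: low=(low[0]=0,low[1]=1,low[2]=0,low[3]=1,low[4]=1); scc=(scc[0]=?,scc[1]=?,scc[2]=?,scc[3]=?,scc[4]=?)
step 5: low=(low[0]=0,low[1]=1,low[2]=0,low[3]=1,low[4]=1); scc=(scc[0]=0,scc[1]=0,scc[2]=0,scc[3]=0,scc[4]=0)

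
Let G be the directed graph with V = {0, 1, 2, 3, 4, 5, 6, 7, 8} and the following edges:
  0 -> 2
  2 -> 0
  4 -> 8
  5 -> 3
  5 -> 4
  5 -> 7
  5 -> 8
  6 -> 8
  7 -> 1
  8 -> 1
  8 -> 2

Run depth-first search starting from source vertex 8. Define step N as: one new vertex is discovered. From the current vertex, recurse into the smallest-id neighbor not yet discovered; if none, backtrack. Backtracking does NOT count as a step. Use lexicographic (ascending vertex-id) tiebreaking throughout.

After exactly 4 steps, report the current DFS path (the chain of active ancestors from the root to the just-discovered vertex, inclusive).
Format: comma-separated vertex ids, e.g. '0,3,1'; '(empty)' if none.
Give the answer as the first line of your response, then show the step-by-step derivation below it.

8,2,0

step 1: discover 8; path=8; order=8
step 2: discover 1; path=8>1; order=8,1
step 3: discover 2; path=8>2; order=8,1,2
step 4: discover 0; path=8>2>0; order=8,1,2,0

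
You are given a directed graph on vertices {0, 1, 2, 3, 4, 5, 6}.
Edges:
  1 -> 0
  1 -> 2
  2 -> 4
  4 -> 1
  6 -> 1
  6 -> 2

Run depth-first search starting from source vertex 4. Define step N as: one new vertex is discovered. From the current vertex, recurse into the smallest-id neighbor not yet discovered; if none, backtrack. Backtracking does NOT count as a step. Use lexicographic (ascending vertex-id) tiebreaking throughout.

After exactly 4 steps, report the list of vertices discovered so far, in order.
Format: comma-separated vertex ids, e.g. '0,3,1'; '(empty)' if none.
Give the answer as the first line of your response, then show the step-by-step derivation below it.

4,1,0,2

step 1: discover 4; path=4; order=4
step 2: discover 1; path=4>1; order=4,1
step 3: discover 0; path=4>1>0; order=4,1,0
step 4: discover 2; path=4>1>2; order=4,1,0,2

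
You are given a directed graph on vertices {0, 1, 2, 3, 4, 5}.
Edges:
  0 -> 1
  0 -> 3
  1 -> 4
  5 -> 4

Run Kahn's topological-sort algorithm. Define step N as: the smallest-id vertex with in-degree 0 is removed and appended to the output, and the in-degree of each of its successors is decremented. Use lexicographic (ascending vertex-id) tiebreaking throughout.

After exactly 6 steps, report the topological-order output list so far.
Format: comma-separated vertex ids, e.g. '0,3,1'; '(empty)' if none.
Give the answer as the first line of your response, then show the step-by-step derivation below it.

0,1,2,3,5,4

step 1: output 0; order=[0]; indeg=(0,0,0,0,2,0)
step 2: output 1; order=[0,1]; indeg=(0,0,0,0,1,0)
step 3: output 2; order=[0,1,2]; indeg=(0,0,0,0,1,0)
step 4: output 3; order=[0,1,2,3]; indeg=(0,0,0,0,1,0)
step 5: output 5; order=[0,1,2,3,5]; indeg=(0,0,0,0,0,0)
step 6: output 4; order=[0,1,2,3,5,4]; indeg=(0,0,0,0,0,0)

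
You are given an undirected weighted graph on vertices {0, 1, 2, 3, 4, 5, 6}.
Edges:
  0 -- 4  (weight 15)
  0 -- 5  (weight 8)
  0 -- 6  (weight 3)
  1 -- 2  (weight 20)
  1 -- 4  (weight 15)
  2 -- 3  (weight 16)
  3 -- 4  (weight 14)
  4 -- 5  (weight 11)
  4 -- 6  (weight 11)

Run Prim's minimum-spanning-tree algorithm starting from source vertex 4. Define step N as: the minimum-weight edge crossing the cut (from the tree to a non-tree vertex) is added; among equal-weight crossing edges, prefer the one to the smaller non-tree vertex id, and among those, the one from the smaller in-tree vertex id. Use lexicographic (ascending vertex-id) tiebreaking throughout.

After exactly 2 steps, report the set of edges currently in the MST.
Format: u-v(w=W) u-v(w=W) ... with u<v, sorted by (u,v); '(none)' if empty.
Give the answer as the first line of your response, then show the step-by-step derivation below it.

0-5(w=8) 4-5(w=11)

step 1: add edge 4-5 (w=11); MST = {4-5(w=11)}
step 2: add edge 0-5 (w=8); MST = {0-5(w=8) 4-5(w=11)}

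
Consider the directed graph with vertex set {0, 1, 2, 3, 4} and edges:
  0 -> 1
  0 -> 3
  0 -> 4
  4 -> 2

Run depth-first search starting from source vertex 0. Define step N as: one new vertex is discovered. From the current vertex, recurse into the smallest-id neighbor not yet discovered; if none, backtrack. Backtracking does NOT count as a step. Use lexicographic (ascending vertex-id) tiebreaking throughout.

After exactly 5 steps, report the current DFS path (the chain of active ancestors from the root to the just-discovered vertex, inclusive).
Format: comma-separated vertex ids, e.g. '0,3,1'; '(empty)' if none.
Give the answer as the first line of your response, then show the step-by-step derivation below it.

0,4,2

step 1: discover 0; path=0; order=0
step 2: discover 1; path=0>1; order=0,1
step 3: discover 3; path=0>3; order=0,1,3
step 4: discover 4; path=0>4; order=0,1,3,4
step 5: discover 2; path=0>4>2; order=0,1,3,4,2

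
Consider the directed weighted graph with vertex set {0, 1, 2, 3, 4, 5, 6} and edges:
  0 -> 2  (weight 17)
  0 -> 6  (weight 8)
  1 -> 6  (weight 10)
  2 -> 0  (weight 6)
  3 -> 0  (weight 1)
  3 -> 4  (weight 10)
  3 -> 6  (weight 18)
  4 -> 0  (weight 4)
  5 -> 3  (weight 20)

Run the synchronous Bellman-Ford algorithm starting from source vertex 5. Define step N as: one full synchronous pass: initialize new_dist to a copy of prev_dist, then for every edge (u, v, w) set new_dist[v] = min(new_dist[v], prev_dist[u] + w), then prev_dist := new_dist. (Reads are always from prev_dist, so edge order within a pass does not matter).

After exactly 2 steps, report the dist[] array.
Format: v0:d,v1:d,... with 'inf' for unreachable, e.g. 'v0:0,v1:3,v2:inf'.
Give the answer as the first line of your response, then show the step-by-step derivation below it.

v0:21,v1:inf,v2:inf,v3:20,v4:30,v5:0,v6:38

step 1: dist = v0:inf,v1:inf,v2:inf,v3:20,v4:inf,v5:0,v6:inf
step 2: dist = v0:21,v1:inf,v2:inf,v3:20,v4:30,v5:0,v6:38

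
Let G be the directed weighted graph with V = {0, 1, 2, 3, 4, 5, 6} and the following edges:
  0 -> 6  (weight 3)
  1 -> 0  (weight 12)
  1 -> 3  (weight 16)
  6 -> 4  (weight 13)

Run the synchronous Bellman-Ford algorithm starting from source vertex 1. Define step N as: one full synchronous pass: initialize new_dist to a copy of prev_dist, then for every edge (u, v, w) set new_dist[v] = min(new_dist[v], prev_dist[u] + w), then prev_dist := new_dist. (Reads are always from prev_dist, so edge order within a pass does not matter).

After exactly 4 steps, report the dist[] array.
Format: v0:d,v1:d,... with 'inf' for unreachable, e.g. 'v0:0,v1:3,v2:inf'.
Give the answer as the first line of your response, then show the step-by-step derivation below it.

v0:12,v1:0,v2:inf,v3:16,v4:28,v5:inf,v6:15

step 1: dist = v0:12,v1:0,v2:inf,v3:16,v4:inf,v5:inf,v6:inf
step 2: dist = v0:12,v1:0,v2:inf,v3:16,v4:inf,v5:inf,v6:15
step 3: dist = v0:12,v1:0,v2:inf,v3:16,v4:28,v5:inf,v6:15
step 4: dist = v0:12,v1:0,v2:inf,v3:16,v4:28,v5:inf,v6:15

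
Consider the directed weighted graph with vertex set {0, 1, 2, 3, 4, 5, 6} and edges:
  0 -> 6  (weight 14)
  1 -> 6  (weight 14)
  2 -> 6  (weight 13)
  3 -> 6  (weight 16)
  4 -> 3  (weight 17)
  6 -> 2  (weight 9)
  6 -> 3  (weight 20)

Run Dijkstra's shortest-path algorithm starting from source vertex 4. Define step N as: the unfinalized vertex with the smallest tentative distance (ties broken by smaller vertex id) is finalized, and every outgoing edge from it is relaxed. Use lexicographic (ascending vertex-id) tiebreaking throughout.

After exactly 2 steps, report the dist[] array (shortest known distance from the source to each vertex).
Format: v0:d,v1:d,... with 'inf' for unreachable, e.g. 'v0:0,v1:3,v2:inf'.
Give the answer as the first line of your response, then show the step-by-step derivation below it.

v0:inf,v1:inf,v2:inf,v3:17,v4:0,v5:inf,v6:33

step 1: dist = v0:inf,v1:inf,v2:inf,v3:17,v4:0,v5:inf,v6:inf
step 2: dist = v0:inf,v1:inf,v2:inf,v3:17,v4:0,v5:inf,v6:33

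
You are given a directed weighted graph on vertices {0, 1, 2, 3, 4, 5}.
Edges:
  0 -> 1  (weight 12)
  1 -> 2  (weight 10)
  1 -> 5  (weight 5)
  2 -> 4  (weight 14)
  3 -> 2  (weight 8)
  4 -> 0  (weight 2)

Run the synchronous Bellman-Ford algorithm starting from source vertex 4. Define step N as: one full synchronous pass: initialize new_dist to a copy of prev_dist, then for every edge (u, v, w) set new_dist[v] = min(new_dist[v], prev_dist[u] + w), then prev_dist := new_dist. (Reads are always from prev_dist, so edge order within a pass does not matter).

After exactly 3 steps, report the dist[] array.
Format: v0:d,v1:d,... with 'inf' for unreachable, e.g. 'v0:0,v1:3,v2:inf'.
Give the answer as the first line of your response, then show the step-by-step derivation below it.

v0:2,v1:14,v2:24,v3:inf,v4:0,v5:19

step 1: dist = v0:2,v1:inf,v2:inf,v3:inf,v4:0,v5:inf
step 2: dist = v0:2,v1:14,v2:inf,v3:inf,v4:0,v5:inf
step 3: dist = v0:2,v1:14,v2:24,v3:inf,v4:0,v5:19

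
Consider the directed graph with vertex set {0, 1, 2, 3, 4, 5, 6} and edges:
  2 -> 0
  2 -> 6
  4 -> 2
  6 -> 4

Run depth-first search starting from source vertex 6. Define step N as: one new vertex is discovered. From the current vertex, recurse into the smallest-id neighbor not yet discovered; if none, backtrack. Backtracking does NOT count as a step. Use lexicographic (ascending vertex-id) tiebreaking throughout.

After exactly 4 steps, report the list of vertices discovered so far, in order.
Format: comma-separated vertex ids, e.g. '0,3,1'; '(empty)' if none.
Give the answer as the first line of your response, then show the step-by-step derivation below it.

6,4,2,0

step 1: discover 6; path=6; order=6
step 2: discover 4; path=6>4; order=6,4
step 3: discover 2; path=6>4>2; order=6,4,2
step 4: discover 0; path=6>4>2>0; order=6,4,2,0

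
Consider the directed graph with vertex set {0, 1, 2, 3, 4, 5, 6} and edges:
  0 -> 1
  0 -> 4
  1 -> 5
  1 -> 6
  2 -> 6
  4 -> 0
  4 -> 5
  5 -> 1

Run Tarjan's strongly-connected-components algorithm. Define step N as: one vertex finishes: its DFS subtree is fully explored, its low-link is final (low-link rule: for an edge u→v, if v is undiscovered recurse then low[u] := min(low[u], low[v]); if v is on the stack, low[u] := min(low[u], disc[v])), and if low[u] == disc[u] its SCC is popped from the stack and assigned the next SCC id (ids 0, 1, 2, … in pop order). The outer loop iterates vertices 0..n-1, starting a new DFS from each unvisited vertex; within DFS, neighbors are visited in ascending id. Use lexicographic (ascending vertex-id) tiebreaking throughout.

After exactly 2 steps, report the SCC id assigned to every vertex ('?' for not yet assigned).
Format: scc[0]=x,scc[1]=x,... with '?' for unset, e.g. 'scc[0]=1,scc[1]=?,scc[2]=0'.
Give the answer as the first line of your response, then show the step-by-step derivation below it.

scc[0]=?,scc[1]=?,scc[2]=?,scc[3]=?,scc[4]=?,scc[5]=?,scc[6]=0

step 1: low=(low[0]=0,low[1]=1,low[2]=?,low[3]=?,low[4]=?,low[5]=1,low[6]=?); scc=(scc[0]=?,scc[1]=?,scc[2]=?,scc[3]=?,scc[4]=?,scc[5]=?,scc[6]=?)
step 2: low=(low[0]=0,low[1]=1,low[2]=?,low[3]=?,low[4]=?,low[5]=1,low[6]=3); scc=(scc[0]=?,scc[1]=?,scc[2]=?,scc[3]=?,scc[4]=?,scc[5]=?,scc[6]=0)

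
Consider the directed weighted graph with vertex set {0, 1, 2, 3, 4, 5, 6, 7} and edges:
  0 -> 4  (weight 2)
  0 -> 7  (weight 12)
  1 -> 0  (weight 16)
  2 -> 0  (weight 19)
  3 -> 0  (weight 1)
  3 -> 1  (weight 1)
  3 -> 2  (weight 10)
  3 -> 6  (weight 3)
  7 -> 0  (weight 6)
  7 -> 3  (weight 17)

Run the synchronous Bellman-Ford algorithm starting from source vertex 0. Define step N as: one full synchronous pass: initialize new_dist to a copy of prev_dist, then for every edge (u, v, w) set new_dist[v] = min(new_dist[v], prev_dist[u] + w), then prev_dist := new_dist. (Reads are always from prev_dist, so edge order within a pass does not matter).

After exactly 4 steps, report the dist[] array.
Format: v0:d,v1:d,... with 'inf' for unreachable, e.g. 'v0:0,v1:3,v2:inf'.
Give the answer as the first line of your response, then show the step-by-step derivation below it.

v0:0,v1:30,v2:39,v3:29,v4:2,v5:inf,v6:32,v7:12

step 1: dist = v0:0,v1:inf,v2:inf,v3:inf,v4:2,v5:inf,v6:inf,v7:12
step 2: dist = v0:0,v1:inf,v2:inf,v3:29,v4:2,v5:inf,v6:inf,v7:12
step 3: dist = v0:0,v1:30,v2:39,v3:29,v4:2,v5:inf,v6:32,v7:12
step 4: dist = v0:0,v1:30,v2:39,v3:29,v4:2,v5:inf,v6:32,v7:12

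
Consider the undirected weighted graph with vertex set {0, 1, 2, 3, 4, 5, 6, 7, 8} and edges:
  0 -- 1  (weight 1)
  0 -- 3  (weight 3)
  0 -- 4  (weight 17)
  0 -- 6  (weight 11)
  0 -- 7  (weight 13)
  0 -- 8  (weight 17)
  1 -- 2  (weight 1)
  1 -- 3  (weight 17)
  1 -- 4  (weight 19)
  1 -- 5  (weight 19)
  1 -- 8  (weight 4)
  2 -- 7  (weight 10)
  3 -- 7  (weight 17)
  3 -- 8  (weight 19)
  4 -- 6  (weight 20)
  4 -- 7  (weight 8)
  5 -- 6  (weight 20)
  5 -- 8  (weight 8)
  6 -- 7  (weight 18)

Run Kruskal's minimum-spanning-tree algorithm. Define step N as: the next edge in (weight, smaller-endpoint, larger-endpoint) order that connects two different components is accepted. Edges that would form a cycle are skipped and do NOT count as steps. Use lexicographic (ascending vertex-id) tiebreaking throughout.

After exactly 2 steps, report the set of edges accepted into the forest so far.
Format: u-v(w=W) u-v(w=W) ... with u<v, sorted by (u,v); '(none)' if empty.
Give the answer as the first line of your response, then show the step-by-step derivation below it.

0-1(w=1) 1-2(w=1)

step 1: add edge 0-1 (w=1); MST = {0-1(w=1)}
step 2: add edge 1-2 (w=1); MST = {0-1(w=1) 1-2(w=1)}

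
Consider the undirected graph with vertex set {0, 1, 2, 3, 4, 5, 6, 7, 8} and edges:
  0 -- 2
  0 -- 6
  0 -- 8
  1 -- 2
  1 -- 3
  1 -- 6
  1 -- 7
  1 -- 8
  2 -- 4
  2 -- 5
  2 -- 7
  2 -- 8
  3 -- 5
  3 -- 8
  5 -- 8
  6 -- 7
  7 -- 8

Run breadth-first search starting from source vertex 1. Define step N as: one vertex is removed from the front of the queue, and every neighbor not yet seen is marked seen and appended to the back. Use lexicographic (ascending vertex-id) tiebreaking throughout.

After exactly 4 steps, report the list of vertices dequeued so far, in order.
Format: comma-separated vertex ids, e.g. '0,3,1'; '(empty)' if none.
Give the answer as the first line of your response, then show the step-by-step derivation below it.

1,2,3,6

step 1: dequeue 1; queue=[2,3,6,7,8]; order=1
step 2: dequeue 2; queue=[3,6,7,8,0,4,5]; order=1,2
step 3: dequeue 3; queue=[6,7,8,0,4,5]; order=1,2,3
step 4: dequeue 6; queue=[7,8,0,4,5]; order=1,2,3,6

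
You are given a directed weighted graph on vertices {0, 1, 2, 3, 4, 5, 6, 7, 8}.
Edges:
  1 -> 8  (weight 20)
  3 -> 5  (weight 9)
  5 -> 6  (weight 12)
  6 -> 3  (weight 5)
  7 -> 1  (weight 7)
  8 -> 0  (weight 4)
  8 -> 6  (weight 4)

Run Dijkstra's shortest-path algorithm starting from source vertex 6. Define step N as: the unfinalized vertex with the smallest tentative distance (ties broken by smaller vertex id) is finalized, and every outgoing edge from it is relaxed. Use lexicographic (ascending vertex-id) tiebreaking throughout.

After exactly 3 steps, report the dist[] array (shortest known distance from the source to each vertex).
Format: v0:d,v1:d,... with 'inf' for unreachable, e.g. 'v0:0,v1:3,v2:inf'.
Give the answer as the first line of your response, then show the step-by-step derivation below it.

v0:inf,v1:inf,v2:inf,v3:5,v4:inf,v5:14,v6:0,v7:inf,v8:inf

step 1: dist = v0:inf,v1:inf,v2:inf,v3:5,v4:inf,v5:inf,v6:0,v7:inf,v8:inf
step 2: dist = v0:inf,v1:inf,v2:inf,v3:5,v4:inf,v5:14,v6:0,v7:inf,v8:inf
step 3: dist = v0:inf,v1:inf,v2:inf,v3:5,v4:inf,v5:14,v6:0,v7:inf,v8:inf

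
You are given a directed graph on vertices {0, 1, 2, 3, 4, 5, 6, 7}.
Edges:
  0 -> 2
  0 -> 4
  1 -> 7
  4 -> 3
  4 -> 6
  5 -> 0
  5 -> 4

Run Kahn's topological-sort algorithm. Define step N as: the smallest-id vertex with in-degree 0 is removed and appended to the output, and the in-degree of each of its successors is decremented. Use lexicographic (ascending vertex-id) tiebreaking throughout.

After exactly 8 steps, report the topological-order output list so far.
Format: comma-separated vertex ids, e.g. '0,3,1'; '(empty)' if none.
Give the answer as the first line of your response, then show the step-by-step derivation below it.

1,5,0,2,4,3,6,7

step 1: output 1; order=[1]; indeg=(1,0,1,1,2,0,1,0)
step 2: output 5; order=[1,5]; indeg=(0,0,1,1,1,0,1,0)
step 3: output 0; order=[1,5,0]; indeg=(0,0,0,1,0,0,1,0)
step 4: output 2; order=[1,5,0,2]; indeg=(0,0,0,1,0,0,1,0)
step 5: output 4; order=[1,5,0,2,4]; indeg=(0,0,0,0,0,0,0,0)
step 6: output 3; order=[1,5,0,2,4,3]; indeg=(0,0,0,0,0,0,0,0)
step 7: output 6; order=[1,5,0,2,4,3,6]; indeg=(0,0,0,0,0,0,0,0)
step 8: output 7; order=[1,5,0,2,4,3,6,7]; indeg=(0,0,0,0,0,0,0,0)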